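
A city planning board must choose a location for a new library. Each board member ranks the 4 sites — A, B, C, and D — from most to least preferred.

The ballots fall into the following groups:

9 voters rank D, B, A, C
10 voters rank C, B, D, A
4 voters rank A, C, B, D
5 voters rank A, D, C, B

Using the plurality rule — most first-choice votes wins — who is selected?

First-place vote totals:
  A: 9
  B: 0
  C: 10
  D: 9
C has the most first-place votes.

C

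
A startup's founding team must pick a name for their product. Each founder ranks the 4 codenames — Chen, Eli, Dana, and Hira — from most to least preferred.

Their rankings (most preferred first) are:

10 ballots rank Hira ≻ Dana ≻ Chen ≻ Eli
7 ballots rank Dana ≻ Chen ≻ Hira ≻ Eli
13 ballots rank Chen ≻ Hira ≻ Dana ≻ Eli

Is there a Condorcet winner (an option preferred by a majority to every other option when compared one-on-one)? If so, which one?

There is no Condorcet winner

Head-to-head results (30 voters total):
Chen vs Eli: Chen wins 30–0.
Chen vs Dana: Dana wins 17–13.
Chen vs Hira: Chen wins 20–10.
Eli vs Dana: Dana wins 30–0.
Eli vs Hira: Hira wins 30–0.
Dana vs Hira: Hira wins 23–7.
No candidate beats all others: Chen beats Hira beats Dana beats Chen, a majority cycle.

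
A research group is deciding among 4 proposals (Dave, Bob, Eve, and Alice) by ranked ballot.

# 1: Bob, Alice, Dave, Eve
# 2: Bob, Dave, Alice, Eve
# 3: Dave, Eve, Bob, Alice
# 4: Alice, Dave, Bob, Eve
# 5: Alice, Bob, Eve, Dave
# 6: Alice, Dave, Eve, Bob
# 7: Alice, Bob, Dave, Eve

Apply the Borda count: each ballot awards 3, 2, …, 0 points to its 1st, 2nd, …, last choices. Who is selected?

Alice

Borda scores:
  Dave: 1 + 2 + 3 + 2 + 0 + 2 + 1 = 11
  Bob: 3 + 3 + 1 + 1 + 2 + 0 + 2 = 12
  Eve: 0 + 0 + 2 + 0 + 1 + 1 + 0 = 4
  Alice: 2 + 1 + 0 + 3 + 3 + 3 + 3 = 15
Alice has the highest total.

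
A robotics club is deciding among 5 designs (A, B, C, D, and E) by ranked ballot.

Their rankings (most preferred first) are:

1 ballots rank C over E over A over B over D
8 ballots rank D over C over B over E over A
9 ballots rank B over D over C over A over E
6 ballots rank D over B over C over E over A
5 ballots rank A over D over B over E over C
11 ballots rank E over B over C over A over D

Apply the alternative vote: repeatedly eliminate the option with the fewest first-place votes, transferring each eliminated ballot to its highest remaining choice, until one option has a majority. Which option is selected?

Round 1: D 14, E 11, B 9, A 5, C 1. C has the fewest and is eliminated.
Round 2: D 14, E 12, B 9, A 5. A has the fewest and is eliminated.
Round 3: D 19, E 12, B 9. B has the fewest and is eliminated.
Round 4: D 28, E 12. D has a majority.

D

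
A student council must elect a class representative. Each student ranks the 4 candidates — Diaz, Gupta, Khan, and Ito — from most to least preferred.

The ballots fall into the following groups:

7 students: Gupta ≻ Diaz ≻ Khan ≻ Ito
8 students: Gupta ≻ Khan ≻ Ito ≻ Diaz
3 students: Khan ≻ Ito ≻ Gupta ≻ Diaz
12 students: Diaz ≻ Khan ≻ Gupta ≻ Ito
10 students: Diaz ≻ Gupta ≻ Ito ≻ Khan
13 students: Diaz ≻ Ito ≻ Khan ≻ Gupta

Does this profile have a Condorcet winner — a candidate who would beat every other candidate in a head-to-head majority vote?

Head-to-head results (53 voters total):
Diaz vs Gupta: Diaz wins 35–18.
Diaz vs Khan: Diaz wins 42–11.
Diaz vs Ito: Diaz wins 42–11.
Gupta vs Khan: Khan wins 28–25.
Gupta vs Ito: Gupta wins 37–16.
Khan vs Ito: Khan wins 30–23.
Diaz beats each rival — Gupta (35–18), Khan (42–11), Ito (42–11) — so Diaz is the Condorcet winner.

Yes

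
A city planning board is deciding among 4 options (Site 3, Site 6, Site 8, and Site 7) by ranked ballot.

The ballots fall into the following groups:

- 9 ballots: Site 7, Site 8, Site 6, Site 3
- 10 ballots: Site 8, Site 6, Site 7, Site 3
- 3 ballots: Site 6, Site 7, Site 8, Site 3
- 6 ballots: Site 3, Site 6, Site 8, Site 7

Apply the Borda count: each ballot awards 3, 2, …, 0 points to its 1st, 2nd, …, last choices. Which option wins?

Borda scores:
  Site 3: 9·0 + 10·0 + 3·0 + 6·3 = 18
  Site 6: 9·1 + 10·2 + 3·3 + 6·2 = 50
  Site 8: 9·2 + 10·3 + 3·1 + 6·1 = 57
  Site 7: 9·3 + 10·1 + 3·2 + 6·0 = 43
Site 8 has the highest total.

Site 8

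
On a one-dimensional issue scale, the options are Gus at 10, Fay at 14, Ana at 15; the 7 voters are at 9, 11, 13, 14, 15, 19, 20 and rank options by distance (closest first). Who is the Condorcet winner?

Fay

With single-peaked preferences on a line, the Condorcet winner is the candidate closest to the median voter.
The median voter (position 14) is closest to Fay at 14.
Check: Fay vs Ana — voters closer to Fay: 4 of 7.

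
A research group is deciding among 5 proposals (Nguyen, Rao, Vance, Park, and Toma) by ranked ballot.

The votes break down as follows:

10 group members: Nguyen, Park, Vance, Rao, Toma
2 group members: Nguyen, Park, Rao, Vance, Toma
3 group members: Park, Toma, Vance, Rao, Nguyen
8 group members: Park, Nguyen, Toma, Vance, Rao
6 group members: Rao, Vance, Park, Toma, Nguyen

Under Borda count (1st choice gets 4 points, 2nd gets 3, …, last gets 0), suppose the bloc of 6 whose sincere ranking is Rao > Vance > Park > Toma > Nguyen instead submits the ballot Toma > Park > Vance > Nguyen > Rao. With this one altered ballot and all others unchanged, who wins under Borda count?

Borda totals with the altered ballot: Nguyen 78, Rao 17, Vance 48, Park 98, Toma 49.
The winner is unchanged: still Park.

Park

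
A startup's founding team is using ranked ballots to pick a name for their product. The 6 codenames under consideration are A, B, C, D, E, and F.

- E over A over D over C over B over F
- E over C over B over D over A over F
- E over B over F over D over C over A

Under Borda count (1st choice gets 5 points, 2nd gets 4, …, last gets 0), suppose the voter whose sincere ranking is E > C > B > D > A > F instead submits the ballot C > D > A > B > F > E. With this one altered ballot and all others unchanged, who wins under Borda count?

Borda totals with the altered ballot: A 7, B 7, C 8, D 9, E 10, F 4.
The winner is unchanged: still E.

E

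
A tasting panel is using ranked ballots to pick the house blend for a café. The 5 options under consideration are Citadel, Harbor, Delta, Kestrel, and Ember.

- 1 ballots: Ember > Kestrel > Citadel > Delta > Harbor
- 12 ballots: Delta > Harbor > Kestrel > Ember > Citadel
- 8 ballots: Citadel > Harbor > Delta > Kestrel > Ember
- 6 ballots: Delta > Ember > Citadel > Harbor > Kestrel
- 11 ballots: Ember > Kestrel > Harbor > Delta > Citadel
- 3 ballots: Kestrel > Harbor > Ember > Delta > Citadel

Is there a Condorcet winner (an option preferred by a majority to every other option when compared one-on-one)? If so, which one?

Harbor

Head-to-head results (41 voters total):
Citadel vs Harbor: Harbor wins 26–15.
Citadel vs Delta: Delta wins 32–9.
Citadel vs Kestrel: Kestrel wins 27–14.
Citadel vs Ember: Ember wins 33–8.
Harbor vs Delta: Harbor wins 22–19.
Harbor vs Kestrel: Harbor wins 26–15.
Harbor vs Ember: Harbor wins 23–18.
Delta vs Kestrel: Delta wins 26–15.
Delta vs Ember: Delta wins 26–15.
Kestrel vs Ember: Kestrel wins 23–18.
Harbor beats each rival — Citadel (26–15), Delta (22–19), Kestrel (26–15), Ember (23–18) — so Harbor is the Condorcet winner.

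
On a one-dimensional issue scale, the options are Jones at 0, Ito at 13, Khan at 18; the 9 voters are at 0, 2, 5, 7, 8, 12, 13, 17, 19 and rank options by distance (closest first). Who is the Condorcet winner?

Ito

With single-peaked preferences on a line, the Condorcet winner is the candidate closest to the median voter.
The median voter (position 8) is closest to Ito at 13.
Check: Ito vs Jones — voters closer to Ito: 6 of 9.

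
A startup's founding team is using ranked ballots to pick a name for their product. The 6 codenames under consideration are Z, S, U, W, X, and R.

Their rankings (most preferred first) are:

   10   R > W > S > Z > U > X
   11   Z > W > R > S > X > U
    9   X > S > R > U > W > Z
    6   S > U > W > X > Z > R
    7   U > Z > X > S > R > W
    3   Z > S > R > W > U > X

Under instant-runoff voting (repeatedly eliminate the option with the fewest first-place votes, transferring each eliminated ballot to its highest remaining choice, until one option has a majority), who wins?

Z

Round 1: Z 14, R 10, X 9, U 7, S 6, W 0. W has the fewest and is eliminated.
Round 2: Z 14, R 10, X 9, U 7, S 6. S has the fewest and is eliminated.
Round 3: Z 14, U 13, R 10, X 9. X has the fewest and is eliminated.
Round 4: R 19, Z 14, U 13. U has the fewest and is eliminated.
Round 5: Z 27, R 19. Z has a majority.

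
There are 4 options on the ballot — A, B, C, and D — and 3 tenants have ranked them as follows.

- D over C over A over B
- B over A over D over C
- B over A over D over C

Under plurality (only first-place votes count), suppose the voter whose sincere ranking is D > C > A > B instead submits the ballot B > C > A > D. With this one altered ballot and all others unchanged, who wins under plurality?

First-place totals with the altered ballot: A 0, B 3, C 0, D 0.
The winner is unchanged: still B.

B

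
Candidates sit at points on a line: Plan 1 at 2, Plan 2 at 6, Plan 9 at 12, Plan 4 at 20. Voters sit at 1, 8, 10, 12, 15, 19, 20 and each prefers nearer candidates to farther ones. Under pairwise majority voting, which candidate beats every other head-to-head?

Plan 9

With single-peaked preferences on a line, the Condorcet winner is the candidate closest to the median voter.
The median voter (position 12) is closest to Plan 9 at 12.
Check: Plan 9 vs Plan 4 — voters closer to Plan 9: 5 of 7.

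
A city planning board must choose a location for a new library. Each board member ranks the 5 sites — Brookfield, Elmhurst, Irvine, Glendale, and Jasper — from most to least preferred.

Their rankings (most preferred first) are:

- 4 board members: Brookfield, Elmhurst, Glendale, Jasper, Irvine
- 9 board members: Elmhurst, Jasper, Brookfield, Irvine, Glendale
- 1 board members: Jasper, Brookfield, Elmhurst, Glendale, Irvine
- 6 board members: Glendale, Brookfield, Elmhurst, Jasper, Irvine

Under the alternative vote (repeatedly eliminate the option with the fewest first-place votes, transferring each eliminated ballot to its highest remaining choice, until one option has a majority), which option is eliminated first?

Irvine

Round 1: Elmhurst 9, Glendale 6, Brookfield 4, Jasper 1, Irvine 0. Irvine has the fewest and is eliminated.
Round 2: Elmhurst 9, Glendale 6, Brookfield 4, Jasper 1. Jasper has the fewest and is eliminated.
Round 3: Elmhurst 9, Glendale 6, Brookfield 5. Brookfield has the fewest and is eliminated.
Round 4: Elmhurst 14, Glendale 6. Elmhurst has a majority.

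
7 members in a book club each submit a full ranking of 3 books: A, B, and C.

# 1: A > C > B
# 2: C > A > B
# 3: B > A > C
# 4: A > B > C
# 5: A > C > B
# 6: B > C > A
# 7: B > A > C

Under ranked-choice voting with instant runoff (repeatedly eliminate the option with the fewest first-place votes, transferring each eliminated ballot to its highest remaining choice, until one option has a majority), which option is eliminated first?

Round 1: A 3, B 3, C 1. C has the fewest and is eliminated.
Round 2: A 4, B 3. A has a majority.

C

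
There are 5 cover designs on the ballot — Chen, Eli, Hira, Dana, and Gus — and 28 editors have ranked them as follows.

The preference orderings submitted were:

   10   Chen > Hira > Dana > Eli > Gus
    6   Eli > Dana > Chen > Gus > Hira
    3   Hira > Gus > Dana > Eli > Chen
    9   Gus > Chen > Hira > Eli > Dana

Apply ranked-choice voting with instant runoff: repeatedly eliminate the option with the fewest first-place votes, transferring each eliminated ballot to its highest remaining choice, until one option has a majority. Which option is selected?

Chen

Round 1: Chen 10, Gus 9, Eli 6, Hira 3, Dana 0. Dana has the fewest and is eliminated.
Round 2: Chen 10, Gus 9, Eli 6, Hira 3. Hira has the fewest and is eliminated.
Round 3: Gus 12, Chen 10, Eli 6. Eli has the fewest and is eliminated.
Round 4: Chen 16, Gus 12. Chen has a majority.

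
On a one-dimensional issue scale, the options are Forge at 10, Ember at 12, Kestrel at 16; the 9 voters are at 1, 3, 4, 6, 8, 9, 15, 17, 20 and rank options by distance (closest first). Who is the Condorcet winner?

Forge

With single-peaked preferences on a line, the Condorcet winner is the candidate closest to the median voter.
The median voter (position 8) is closest to Forge at 10.
Check: Forge vs Ember — voters closer to Forge: 6 of 9.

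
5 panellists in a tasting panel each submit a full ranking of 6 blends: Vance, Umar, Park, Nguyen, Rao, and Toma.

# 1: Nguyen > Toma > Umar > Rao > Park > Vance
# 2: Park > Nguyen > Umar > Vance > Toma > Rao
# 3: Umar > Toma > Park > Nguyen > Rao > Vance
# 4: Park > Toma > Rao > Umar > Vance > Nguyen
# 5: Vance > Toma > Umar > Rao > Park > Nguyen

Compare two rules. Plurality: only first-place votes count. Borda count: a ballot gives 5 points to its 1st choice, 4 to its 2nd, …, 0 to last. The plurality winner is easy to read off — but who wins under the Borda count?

Toma

Plurality first-place counts: Vance 1, Umar 1, Park 2, Nguyen 1, Rao 0, Toma 0 → Park.
Borda totals: Vance 8, Umar 16, Park 15, Nguyen 11, Rao 8, Toma 17 → Toma.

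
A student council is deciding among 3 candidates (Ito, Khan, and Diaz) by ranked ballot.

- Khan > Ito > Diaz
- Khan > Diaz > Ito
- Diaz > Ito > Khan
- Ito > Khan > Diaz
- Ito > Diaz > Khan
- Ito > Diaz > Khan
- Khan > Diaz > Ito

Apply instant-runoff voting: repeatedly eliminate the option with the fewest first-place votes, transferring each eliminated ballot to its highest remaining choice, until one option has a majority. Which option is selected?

Ito

Round 1: Ito 3, Khan 3, Diaz 1. Diaz has the fewest and is eliminated.
Round 2: Ito 4, Khan 3. Ito has a majority.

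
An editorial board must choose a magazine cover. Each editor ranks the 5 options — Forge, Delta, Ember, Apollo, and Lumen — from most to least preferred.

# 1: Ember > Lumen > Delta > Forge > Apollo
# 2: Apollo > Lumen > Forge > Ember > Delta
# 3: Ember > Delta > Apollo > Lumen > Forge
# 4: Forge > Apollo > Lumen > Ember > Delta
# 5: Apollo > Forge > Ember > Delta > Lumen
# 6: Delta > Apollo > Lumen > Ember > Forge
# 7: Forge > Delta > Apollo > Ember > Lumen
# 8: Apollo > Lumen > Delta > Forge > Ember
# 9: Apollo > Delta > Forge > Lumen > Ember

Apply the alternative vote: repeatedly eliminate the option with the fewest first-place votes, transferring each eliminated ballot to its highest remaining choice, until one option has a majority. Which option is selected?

Apollo

Round 1: Apollo 4, Forge 2, Ember 2, Delta 1, Lumen 0. Lumen has the fewest and is eliminated.
Round 2: Apollo 4, Forge 2, Ember 2, Delta 1. Delta has the fewest and is eliminated.
Round 3: Apollo 5, Forge 2, Ember 2. Apollo has a majority.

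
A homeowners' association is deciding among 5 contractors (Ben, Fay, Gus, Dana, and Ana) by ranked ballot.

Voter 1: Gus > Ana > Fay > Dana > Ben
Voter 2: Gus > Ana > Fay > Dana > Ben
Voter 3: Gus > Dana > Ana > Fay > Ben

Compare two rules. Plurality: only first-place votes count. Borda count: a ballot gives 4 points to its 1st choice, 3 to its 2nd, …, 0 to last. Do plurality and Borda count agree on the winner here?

Yes

Plurality first-place counts: Ben 0, Fay 0, Gus 3, Dana 0, Ana 0 → Gus.
Borda totals: Ben 0, Fay 5, Gus 12, Dana 5, Ana 8 → Gus.
The two rules agree on Gus.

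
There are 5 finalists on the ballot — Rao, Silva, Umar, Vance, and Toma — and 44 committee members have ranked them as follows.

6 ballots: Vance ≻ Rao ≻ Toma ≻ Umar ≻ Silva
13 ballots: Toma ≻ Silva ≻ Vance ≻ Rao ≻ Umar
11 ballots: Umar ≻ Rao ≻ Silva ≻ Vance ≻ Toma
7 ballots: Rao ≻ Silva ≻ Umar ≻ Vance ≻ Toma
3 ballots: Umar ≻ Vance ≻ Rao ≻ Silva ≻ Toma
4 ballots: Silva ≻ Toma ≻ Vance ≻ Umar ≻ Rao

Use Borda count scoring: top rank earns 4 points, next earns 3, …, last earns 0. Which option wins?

Borda scores:
  Rao: 6·3 + 13·1 + 11·3 + 7·4 + 3·2 + 4·0 = 98
  Silva: 6·0 + 13·3 + 11·2 + 7·3 + 3·1 + 4·4 = 101
  Umar: 6·1 + 13·0 + 11·4 + 7·2 + 3·4 + 4·1 = 80
  Vance: 6·4 + 13·2 + 11·1 + 7·1 + 3·3 + 4·2 = 85
  Toma: 6·2 + 13·4 + 11·0 + 7·0 + 3·0 + 4·3 = 76
Silva has the highest total.

Silva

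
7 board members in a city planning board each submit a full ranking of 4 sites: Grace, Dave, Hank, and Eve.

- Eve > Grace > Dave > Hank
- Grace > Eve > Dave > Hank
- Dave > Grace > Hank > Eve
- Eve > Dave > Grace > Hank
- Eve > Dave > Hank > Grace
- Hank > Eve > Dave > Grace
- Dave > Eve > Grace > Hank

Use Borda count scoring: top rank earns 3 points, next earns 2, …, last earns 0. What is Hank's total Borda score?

5

Borda scores:
  Grace: 2 + 3 + 2 + 1 + 0 + 0 + 1 = 9
  Dave: 1 + 1 + 3 + 2 + 2 + 1 + 3 = 13
  Hank: 0 + 0 + 1 + 0 + 1 + 3 + 0 = 5
  Eve: 3 + 2 + 0 + 3 + 3 + 2 + 2 = 15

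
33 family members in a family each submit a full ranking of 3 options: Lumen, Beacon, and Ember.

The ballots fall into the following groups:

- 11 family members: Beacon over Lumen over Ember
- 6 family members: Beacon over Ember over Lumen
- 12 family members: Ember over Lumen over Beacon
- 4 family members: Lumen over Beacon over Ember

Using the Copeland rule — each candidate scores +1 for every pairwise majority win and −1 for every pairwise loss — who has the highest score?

Pairwise results:
  Lumen vs Beacon: Beacon wins 17–16.
  Lumen vs Ember: Ember wins 18–15.
  Beacon vs Ember: Beacon wins 21–12.
Copeland scores (wins − losses):
  Lumen: 0 − 2 = -2
  Beacon: 2 − 0 = 2
  Ember: 1 − 1 = 0
Beacon has the best Copeland score.

Beacon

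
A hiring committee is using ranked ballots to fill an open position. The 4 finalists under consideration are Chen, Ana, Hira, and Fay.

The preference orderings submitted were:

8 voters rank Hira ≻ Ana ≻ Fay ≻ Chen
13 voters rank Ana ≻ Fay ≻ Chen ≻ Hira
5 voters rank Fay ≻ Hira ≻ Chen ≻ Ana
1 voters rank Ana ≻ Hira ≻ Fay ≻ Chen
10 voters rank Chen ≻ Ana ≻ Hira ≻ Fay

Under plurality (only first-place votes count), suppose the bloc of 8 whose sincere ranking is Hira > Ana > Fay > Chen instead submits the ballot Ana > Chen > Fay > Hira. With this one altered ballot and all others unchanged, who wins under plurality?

Ana

First-place totals with the altered ballot: Chen 10, Ana 22, Hira 0, Fay 5.
The winner is unchanged: still Ana.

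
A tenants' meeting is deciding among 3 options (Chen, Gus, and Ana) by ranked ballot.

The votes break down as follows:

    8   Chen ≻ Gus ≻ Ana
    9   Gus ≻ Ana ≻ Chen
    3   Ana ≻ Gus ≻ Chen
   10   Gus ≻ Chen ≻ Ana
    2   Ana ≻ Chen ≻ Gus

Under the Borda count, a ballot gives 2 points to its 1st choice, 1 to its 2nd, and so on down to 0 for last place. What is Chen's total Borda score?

28

Borda scores:
  Chen: 8·2 + 9·0 + 3·0 + 10·1 + 2·1 = 28
  Gus: 8·1 + 9·2 + 3·1 + 10·2 + 2·0 = 49
  Ana: 8·0 + 9·1 + 3·2 + 10·0 + 2·2 = 19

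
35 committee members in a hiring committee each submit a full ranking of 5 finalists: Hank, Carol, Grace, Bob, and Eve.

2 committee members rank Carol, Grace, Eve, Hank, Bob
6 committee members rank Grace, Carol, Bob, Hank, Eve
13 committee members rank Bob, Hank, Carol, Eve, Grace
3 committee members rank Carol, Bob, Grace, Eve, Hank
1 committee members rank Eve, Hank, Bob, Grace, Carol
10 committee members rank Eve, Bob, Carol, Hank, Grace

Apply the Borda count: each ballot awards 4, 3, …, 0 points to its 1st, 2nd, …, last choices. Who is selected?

Bob

Borda scores:
  Hank: 2·1 + 6·1 + 13·3 + 3·0 + 3 + 10·1 = 60
  Carol: 2·4 + 6·3 + 13·2 + 3·4 + 0 + 10·2 = 84
  Grace: 2·3 + 6·4 + 13·0 + 3·2 + 1 + 10·0 = 37
  Bob: 2·0 + 6·2 + 13·4 + 3·3 + 2 + 10·3 = 105
  Eve: 2·2 + 6·0 + 13·1 + 3·1 + 4 + 10·4 = 64
Bob has the highest total.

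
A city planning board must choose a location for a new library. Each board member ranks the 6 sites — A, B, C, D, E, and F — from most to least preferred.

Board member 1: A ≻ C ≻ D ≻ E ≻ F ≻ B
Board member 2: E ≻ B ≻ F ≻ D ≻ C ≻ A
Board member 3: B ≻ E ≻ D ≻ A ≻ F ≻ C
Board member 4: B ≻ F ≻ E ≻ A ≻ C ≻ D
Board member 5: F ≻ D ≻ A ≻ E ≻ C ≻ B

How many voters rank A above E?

Ballots ranking A above E: 2.
Ballots ranking E above A: 3.
So 2 of 5 voters prefer A to E.

2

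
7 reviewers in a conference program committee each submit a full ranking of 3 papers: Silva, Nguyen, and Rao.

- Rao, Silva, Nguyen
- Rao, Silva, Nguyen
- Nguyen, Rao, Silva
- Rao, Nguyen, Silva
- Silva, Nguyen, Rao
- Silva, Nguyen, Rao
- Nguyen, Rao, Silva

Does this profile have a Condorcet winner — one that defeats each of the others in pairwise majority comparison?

No

Head-to-head results (7 voters total):
Silva vs Nguyen: Silva wins 4–3.
Silva vs Rao: Rao wins 5–2.
Nguyen vs Rao: Nguyen wins 4–3.
No candidate beats all others: Silva beats Nguyen beats Rao beats Silva, a majority cycle.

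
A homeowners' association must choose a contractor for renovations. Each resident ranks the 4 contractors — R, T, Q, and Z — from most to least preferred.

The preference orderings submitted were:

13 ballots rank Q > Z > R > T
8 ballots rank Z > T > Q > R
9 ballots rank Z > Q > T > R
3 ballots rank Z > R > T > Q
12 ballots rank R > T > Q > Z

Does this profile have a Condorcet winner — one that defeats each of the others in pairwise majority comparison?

Head-to-head results (45 voters total):
R vs T: R wins 28–17.
R vs Q: Q wins 30–15.
R vs Z: Z wins 33–12.
T vs Q: T wins 23–22.
T vs Z: Z wins 33–12.
Q vs Z: Q wins 25–20.
No candidate beats all others: R beats T beats Q beats R, a majority cycle.

No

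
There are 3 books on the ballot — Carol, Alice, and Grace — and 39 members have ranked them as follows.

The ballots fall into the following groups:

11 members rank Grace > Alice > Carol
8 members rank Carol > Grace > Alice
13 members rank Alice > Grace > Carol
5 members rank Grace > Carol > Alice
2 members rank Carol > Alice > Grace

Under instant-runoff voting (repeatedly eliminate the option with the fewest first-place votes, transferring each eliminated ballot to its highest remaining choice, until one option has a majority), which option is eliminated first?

Carol

Round 1: Grace 16, Alice 13, Carol 10. Carol has the fewest and is eliminated.
Round 2: Grace 24, Alice 15. Grace has a majority.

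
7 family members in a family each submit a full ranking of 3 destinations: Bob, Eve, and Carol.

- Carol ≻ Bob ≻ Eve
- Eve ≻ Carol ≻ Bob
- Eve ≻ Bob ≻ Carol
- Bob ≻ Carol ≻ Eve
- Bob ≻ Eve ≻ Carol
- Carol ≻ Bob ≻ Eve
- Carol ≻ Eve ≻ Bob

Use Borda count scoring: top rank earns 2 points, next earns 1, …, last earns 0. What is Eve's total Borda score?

6

Borda scores:
  Bob: 1 + 0 + 1 + 2 + 2 + 1 + 0 = 7
  Eve: 0 + 2 + 2 + 0 + 1 + 0 + 1 = 6
  Carol: 2 + 1 + 0 + 1 + 0 + 2 + 2 = 8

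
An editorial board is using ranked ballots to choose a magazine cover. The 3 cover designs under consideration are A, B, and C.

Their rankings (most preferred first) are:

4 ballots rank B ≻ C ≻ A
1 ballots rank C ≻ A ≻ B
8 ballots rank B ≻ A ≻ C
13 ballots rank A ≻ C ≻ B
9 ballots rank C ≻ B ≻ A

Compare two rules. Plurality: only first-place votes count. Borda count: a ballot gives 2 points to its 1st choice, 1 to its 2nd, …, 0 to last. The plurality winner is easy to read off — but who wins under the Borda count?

Plurality first-place counts: A 13, B 12, C 10 → A.
Borda totals: A 35, B 33, C 37 → C.

C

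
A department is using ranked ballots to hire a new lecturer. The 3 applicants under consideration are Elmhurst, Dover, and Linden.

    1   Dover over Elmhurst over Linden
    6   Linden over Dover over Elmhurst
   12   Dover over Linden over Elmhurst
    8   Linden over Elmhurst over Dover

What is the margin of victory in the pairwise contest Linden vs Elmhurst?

Ballots ranking Linden above Elmhurst: 6+12+8 = 26.
Ballots ranking Elmhurst above Linden: 1.
Linden wins 26–1, a margin of 25.

25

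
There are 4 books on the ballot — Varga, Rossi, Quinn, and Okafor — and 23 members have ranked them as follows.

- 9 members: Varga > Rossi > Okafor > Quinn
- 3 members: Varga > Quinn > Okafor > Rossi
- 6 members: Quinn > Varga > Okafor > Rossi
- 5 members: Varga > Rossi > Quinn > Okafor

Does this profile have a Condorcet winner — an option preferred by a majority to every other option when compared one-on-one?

Yes

Head-to-head results (23 voters total):
Varga vs Rossi: Varga wins 23–0.
Varga vs Quinn: Varga wins 17–6.
Varga vs Okafor: Varga wins 23–0.
Rossi vs Quinn: Rossi wins 14–9.
Rossi vs Okafor: Rossi wins 14–9.
Quinn vs Okafor: Quinn wins 14–9.
Varga beats each rival — Rossi (23–0), Quinn (17–6), Okafor (23–0) — so Varga is the Condorcet winner.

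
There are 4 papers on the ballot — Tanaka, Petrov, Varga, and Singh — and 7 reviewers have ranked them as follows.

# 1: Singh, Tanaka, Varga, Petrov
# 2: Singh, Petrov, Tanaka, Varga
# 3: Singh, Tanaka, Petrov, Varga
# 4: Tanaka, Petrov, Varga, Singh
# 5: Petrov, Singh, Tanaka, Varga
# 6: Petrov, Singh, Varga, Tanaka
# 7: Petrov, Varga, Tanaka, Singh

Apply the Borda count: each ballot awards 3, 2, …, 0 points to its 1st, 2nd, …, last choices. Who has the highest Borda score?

Petrov

Borda scores:
  Tanaka: 2 + 1 + 2 + 3 + 1 + 0 + 1 = 10
  Petrov: 0 + 2 + 1 + 2 + 3 + 3 + 3 = 14
  Varga: 1 + 0 + 0 + 1 + 0 + 1 + 2 = 5
  Singh: 3 + 3 + 3 + 0 + 2 + 2 + 0 = 13
Petrov has the highest total.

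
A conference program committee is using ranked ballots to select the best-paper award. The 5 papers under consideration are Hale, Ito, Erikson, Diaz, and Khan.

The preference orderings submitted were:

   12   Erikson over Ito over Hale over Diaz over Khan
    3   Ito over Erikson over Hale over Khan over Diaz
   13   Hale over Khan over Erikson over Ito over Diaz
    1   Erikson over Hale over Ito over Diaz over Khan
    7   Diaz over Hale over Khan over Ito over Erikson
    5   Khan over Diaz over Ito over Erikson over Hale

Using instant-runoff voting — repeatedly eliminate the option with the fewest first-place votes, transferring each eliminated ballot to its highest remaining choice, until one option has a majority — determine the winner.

Erikson

Round 1: Hale 13, Erikson 13, Diaz 7, Khan 5, Ito 3. Ito has the fewest and is eliminated.
Round 2: Erikson 16, Hale 13, Diaz 7, Khan 5. Khan has the fewest and is eliminated.
Round 3: Erikson 16, Hale 13, Diaz 12. Diaz has the fewest and is eliminated.
Round 4: Erikson 21, Hale 20. Erikson has a majority.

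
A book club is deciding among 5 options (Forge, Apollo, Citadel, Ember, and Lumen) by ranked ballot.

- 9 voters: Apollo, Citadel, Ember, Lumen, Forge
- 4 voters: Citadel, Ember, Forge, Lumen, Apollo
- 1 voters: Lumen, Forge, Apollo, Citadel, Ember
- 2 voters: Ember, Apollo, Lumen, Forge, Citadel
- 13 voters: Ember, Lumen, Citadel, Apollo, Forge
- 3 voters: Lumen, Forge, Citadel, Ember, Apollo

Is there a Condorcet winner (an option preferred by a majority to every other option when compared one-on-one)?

No

Head-to-head results (32 voters total):
Forge vs Apollo: Apollo wins 24–8.
Forge vs Citadel: Citadel wins 26–6.
Forge vs Ember: Ember wins 28–4.
Forge vs Lumen: Lumen wins 28–4.
Apollo vs Citadel: Citadel wins 20–12.
Apollo vs Ember: Ember wins 22–10.
Apollo vs Lumen: Lumen wins 21–11.
Citadel vs Ember: Citadel wins 17–15.
Citadel vs Lumen: Lumen wins 19–13.
Ember vs Lumen: Ember wins 28–4.
No candidate beats all others: Citadel beats Ember beats Lumen beats Citadel, a majority cycle.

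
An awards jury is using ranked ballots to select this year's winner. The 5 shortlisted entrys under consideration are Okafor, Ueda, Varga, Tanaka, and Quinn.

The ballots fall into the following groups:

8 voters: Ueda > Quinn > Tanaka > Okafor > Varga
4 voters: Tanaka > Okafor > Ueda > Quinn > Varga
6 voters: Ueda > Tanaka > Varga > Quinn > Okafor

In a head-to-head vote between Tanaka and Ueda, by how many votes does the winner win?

Ballots ranking Tanaka above Ueda: 4.
Ballots ranking Ueda above Tanaka: 8+6 = 14.
Ueda wins 14–4, a margin of 10.

10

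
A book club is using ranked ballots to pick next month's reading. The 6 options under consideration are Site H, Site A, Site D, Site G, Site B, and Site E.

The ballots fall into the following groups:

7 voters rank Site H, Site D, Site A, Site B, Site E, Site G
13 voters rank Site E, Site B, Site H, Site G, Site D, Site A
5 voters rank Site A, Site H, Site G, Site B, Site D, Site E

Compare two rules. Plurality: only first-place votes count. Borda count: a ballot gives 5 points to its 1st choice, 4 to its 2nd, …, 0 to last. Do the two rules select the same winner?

Plurality first-place counts: Site H 7, Site A 5, Site D 0, Site G 0, Site B 0, Site E 13 → Site E.
Borda totals: Site H 94, Site A 46, Site D 46, Site G 41, Site B 76, Site E 72 → Site H.
The two rules disagree: plurality picks Site E, Borda picks Site H.

No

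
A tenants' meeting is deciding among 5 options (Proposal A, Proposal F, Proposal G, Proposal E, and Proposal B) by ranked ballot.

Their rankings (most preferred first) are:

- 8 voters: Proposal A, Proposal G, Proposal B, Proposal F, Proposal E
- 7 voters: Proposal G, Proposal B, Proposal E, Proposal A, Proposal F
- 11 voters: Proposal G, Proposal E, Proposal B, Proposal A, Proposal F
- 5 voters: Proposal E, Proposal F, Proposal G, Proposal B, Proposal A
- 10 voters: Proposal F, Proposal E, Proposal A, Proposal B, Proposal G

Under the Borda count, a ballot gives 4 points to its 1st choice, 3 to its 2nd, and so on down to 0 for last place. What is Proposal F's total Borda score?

63

Borda scores:
  Proposal A: 8·4 + 7·1 + 11·1 + 5·0 + 10·2 = 70
  Proposal F: 8·1 + 7·0 + 11·0 + 5·3 + 10·4 = 63
  Proposal G: 8·3 + 7·4 + 11·4 + 5·2 + 10·0 = 106
  Proposal E: 8·0 + 7·2 + 11·3 + 5·4 + 10·3 = 97
  Proposal B: 8·2 + 7·3 + 11·2 + 5·1 + 10·1 = 74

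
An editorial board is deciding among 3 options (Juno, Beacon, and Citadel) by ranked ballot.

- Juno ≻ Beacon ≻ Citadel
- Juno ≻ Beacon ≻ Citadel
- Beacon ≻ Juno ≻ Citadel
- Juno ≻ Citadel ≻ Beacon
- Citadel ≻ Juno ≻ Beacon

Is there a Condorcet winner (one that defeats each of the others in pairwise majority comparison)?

Yes

Head-to-head results (5 voters total):
Juno vs Beacon: Juno wins 4–1.
Juno vs Citadel: Juno wins 4–1.
Beacon vs Citadel: Beacon wins 3–2.
Juno beats each rival — Beacon (4–1), Citadel (4–1) — so Juno is the Condorcet winner.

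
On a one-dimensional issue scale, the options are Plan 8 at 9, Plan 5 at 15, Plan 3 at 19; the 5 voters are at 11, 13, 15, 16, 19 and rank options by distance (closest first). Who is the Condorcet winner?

Plan 5

With single-peaked preferences on a line, the Condorcet winner is the candidate closest to the median voter.
The median voter (position 15) is closest to Plan 5 at 15.
Check: Plan 5 vs Plan 3 — voters closer to Plan 5: 4 of 5.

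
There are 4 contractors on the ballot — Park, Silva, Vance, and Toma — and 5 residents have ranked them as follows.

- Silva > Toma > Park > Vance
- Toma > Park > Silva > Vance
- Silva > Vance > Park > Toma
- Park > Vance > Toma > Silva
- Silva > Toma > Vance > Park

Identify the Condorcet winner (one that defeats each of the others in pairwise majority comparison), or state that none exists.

Head-to-head results (5 voters total):
Park vs Silva: Silva wins 3–2.
Park vs Vance: Park wins 3–2.
Park vs Toma: Toma wins 3–2.
Silva vs Vance: Silva wins 4–1.
Silva vs Toma: Silva wins 3–2.
Vance vs Toma: Toma wins 3–2.
Silva beats each rival — Park (3–2), Vance (4–1), Toma (3–2) — so Silva is the Condorcet winner.

Silva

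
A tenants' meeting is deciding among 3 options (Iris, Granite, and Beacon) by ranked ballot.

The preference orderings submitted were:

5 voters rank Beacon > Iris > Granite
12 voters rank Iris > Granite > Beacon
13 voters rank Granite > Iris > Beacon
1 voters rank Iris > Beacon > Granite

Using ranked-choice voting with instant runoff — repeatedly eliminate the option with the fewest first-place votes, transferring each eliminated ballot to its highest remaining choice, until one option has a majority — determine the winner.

Round 1: Iris 13, Granite 13, Beacon 5. Beacon has the fewest and is eliminated.
Round 2: Iris 18, Granite 13. Iris has a majority.

Iris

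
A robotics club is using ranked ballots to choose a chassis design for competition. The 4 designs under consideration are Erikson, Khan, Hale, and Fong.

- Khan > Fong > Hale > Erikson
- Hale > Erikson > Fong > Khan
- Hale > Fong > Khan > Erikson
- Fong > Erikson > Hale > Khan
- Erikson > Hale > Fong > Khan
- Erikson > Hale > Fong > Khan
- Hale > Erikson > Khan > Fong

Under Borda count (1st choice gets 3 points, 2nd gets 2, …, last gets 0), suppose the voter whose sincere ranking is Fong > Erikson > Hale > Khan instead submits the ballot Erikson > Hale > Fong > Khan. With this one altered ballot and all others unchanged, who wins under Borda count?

Borda totals with the altered ballot: Erikson 13, Khan 5, Hale 16, Fong 8.
The winner is unchanged: still Hale.

Hale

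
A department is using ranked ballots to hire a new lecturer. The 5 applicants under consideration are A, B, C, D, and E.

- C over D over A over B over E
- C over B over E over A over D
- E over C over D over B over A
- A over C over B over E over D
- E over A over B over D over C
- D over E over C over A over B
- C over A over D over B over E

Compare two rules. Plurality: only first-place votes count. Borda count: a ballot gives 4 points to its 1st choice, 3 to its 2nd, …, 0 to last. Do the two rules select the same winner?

Yes

Plurality first-place counts: A 1, B 0, C 3, D 1, E 2 → C.
Borda totals: A 14, B 10, C 20, D 12, E 14 → C.
The two rules agree on C.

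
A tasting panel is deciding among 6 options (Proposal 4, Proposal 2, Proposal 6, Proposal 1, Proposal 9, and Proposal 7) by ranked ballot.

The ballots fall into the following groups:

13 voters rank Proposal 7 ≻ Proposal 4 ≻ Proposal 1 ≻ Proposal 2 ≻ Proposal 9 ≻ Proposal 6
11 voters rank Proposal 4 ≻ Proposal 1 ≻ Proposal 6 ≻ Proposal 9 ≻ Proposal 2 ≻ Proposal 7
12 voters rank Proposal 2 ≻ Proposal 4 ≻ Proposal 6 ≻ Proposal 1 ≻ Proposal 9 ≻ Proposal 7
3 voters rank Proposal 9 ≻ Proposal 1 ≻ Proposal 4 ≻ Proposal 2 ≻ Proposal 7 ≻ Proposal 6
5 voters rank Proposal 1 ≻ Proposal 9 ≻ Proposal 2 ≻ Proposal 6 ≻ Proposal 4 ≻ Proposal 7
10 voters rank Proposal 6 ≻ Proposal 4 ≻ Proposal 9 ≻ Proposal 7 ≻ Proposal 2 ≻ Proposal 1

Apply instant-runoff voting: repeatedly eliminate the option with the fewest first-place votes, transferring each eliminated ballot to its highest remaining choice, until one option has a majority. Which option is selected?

Proposal 4

Round 1: Proposal 7 13, Proposal 2 12, Proposal 4 11, Proposal 6 10, Proposal 1 5, Proposal 9 3. Proposal 9 has the fewest and is eliminated.
Round 2: Proposal 7 13, Proposal 2 12, Proposal 4 11, Proposal 6 10, Proposal 1 8. Proposal 1 has the fewest and is eliminated.
Round 3: Proposal 2 17, Proposal 4 14, Proposal 7 13, Proposal 6 10. Proposal 6 has the fewest and is eliminated.
Round 4: Proposal 4 24, Proposal 2 17, Proposal 7 13. Proposal 7 has the fewest and is eliminated.
Round 5: Proposal 4 37, Proposal 2 17. Proposal 4 has a majority.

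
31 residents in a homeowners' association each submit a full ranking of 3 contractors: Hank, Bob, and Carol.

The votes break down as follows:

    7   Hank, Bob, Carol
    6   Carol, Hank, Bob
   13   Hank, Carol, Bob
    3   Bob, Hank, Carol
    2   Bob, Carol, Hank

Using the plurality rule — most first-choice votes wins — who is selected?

First-place vote totals:
  Hank: 20
  Bob: 5
  Carol: 6
Hank has the most first-place votes.

Hank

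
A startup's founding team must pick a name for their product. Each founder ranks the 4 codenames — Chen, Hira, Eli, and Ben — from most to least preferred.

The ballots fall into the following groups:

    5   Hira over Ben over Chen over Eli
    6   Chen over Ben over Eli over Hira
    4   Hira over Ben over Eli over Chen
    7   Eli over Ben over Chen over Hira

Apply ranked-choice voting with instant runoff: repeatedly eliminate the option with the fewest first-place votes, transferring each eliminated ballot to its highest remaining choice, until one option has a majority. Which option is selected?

Round 1: Hira 9, Eli 7, Chen 6, Ben 0. Ben has the fewest and is eliminated.
Round 2: Hira 9, Eli 7, Chen 6. Chen has the fewest and is eliminated.
Round 3: Eli 13, Hira 9. Eli has a majority.

Eli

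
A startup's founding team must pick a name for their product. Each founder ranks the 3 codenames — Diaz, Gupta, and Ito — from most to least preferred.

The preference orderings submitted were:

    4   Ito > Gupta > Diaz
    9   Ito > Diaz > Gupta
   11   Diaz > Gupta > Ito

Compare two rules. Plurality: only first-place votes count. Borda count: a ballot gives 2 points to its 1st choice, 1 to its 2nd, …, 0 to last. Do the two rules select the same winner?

Plurality first-place counts: Diaz 11, Gupta 0, Ito 13 → Ito.
Borda totals: Diaz 31, Gupta 15, Ito 26 → Diaz.
The two rules disagree: plurality picks Ito, Borda picks Diaz.

No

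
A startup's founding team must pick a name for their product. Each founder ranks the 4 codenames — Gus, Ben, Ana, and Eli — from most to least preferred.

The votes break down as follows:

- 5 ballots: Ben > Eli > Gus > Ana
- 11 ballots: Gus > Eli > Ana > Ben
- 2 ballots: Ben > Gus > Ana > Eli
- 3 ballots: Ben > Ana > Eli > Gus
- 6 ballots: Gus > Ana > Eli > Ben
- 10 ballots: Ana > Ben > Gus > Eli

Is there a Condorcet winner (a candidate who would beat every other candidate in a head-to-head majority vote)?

Head-to-head results (37 voters total):
Gus vs Ben: Ben wins 20–17.
Gus vs Ana: Gus wins 24–13.
Gus vs Eli: Gus wins 29–8.
Ben vs Ana: Ana wins 27–10.
Ben vs Eli: Ben wins 20–17.
Ana vs Eli: Ana wins 21–16.
No candidate beats all others: Gus beats Ana beats Ben beats Gus, a majority cycle.

No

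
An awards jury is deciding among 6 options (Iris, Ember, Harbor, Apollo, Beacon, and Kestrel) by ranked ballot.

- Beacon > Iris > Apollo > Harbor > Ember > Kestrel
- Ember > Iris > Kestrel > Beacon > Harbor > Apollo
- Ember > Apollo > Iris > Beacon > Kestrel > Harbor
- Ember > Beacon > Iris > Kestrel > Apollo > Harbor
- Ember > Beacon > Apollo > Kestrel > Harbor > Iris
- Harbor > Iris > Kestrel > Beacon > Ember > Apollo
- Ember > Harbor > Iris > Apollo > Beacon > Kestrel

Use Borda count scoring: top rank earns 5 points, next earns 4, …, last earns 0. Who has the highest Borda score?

Borda scores:
  Iris: 4 + 4 + 3 + 3 + 0 + 4 + 3 = 21
  Ember: 1 + 5 + 5 + 5 + 5 + 1 + 5 = 27
  Harbor: 2 + 1 + 0 + 0 + 1 + 5 + 4 = 13
  Apollo: 3 + 0 + 4 + 1 + 3 + 0 + 2 = 13
  Beacon: 5 + 2 + 2 + 4 + 4 + 2 + 1 = 20
  Kestrel: 0 + 3 + 1 + 2 + 2 + 3 + 0 = 11
Ember has the highest total.

Ember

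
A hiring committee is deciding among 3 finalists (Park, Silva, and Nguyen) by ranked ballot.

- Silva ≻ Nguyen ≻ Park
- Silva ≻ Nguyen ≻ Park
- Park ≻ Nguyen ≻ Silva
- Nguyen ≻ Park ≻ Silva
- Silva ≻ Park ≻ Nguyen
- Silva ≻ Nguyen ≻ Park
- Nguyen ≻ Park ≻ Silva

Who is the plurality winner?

First-place vote totals:
  Park: 1
  Silva: 4
  Nguyen: 2
Silva has the most first-place votes.

Silva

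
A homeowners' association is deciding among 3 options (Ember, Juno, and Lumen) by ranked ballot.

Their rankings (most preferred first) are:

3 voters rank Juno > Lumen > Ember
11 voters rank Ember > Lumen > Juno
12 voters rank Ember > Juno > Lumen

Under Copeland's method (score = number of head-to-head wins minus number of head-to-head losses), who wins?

Ember

Pairwise results:
  Ember vs Juno: Ember wins 23–3.
  Ember vs Lumen: Ember wins 23–3.
  Juno vs Lumen: Juno wins 15–11.
Copeland scores (wins − losses):
  Ember: 2 − 0 = 2
  Juno: 1 − 1 = 0
  Lumen: 0 − 2 = -2
Ember has the best Copeland score.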